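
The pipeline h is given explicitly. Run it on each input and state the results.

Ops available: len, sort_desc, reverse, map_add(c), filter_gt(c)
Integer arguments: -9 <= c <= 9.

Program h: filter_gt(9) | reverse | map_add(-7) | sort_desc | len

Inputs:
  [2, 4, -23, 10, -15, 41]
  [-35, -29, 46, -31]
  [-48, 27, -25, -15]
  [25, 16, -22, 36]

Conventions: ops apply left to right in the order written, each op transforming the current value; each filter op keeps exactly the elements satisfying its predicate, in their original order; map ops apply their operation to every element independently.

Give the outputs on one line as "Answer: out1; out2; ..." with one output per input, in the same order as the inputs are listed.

2; 1; 1; 3

Execution, op by op:
  [2, 4, -23, 10, -15, 41] -> [10, 41] -> [41, 10] -> [34, 3] -> [34, 3] -> 2
  [-35, -29, 46, -31] -> [46] -> [46] -> [39] -> [39] -> 1
  [-48, 27, -25, -15] -> [27] -> [27] -> [20] -> [20] -> 1
  [25, 16, -22, 36] -> [25, 16, 36] -> [36, 16, 25] -> [29, 9, 18] -> [29, 18, 9] -> 3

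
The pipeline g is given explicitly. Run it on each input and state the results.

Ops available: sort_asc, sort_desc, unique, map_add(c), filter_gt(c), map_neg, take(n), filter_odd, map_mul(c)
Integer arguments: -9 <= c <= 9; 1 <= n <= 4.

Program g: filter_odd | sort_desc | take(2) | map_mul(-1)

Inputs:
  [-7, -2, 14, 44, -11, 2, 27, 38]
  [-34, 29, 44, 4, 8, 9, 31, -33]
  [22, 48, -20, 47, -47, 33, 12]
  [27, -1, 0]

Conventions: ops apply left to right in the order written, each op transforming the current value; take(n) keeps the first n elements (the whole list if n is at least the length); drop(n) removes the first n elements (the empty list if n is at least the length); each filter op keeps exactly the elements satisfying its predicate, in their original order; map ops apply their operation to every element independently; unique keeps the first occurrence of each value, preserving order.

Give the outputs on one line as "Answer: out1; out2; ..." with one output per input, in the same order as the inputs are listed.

[-27, 7]; [-31, -29]; [-47, -33]; [-27, 1]

Execution, op by op:
  [-7, -2, 14, 44, -11, 2, 27, 38] -> [-7, -11, 27] -> [27, -7, -11] -> [27, -7] -> [-27, 7]
  [-34, 29, 44, 4, 8, 9, 31, -33] -> [29, 9, 31, -33] -> [31, 29, 9, -33] -> [31, 29] -> [-31, -29]
  [22, 48, -20, 47, -47, 33, 12] -> [47, -47, 33] -> [47, 33, -47] -> [47, 33] -> [-47, -33]
  [27, -1, 0] -> [27, -1] -> [27, -1] -> [27, -1] -> [-27, 1]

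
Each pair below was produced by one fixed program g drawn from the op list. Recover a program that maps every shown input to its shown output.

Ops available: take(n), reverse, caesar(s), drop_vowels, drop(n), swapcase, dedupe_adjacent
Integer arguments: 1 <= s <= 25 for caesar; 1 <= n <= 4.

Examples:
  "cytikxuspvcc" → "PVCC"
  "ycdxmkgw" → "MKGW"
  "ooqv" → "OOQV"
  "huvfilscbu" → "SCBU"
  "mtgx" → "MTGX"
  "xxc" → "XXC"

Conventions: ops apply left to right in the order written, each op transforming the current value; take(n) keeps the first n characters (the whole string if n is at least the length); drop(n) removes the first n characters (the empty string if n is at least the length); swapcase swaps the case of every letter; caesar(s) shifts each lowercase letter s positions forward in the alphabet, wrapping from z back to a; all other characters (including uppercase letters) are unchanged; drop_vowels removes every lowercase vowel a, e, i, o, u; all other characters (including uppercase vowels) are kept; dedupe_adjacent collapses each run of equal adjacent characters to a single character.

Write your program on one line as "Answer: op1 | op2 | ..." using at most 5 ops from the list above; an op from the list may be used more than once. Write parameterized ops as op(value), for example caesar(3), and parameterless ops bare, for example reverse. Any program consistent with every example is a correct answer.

reverse | swapcase | take(4) | reverse

Check, running the answer program on each example:
  "cytikxuspvcc" -> "ccvpsuxkityc" -> "CCVPSUXKITYC" -> "CCVP" -> "PVCC"
  "ycdxmkgw" -> "wgkmxdcy" -> "WGKMXDCY" -> "WGKM" -> "MKGW"
  "ooqv" -> "vqoo" -> "VQOO" -> "VQOO" -> "OOQV"
  "huvfilscbu" -> "ubcslifvuh" -> "UBCSLIFVUH" -> "UBCS" -> "SCBU"
  "mtgx" -> "xgtm" -> "XGTM" -> "XGTM" -> "MTGX"
  "xxc" -> "cxx" -> "CXX" -> "CXX" -> "XXC"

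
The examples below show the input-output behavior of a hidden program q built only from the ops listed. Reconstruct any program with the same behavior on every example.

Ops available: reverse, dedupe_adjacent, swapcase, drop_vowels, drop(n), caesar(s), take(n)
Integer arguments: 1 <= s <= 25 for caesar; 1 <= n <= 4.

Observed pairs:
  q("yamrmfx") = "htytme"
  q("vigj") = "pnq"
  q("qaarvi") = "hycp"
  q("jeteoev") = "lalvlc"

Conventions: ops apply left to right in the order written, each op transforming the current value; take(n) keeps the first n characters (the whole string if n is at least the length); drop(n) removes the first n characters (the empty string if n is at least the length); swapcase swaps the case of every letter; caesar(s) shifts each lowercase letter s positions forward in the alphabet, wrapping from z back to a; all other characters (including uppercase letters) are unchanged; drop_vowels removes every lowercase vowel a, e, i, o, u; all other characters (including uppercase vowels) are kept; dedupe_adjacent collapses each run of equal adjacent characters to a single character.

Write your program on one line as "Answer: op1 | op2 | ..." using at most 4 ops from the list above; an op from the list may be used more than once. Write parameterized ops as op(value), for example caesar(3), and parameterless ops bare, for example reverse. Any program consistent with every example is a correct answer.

caesar(7) | dedupe_adjacent | drop(1)

Check, running the answer program on each example:
  "yamrmfx" -> "fhtytme" -> "fhtytme" -> "htytme"
  "vigj" -> "cpnq" -> "cpnq" -> "pnq"
  "qaarvi" -> "xhhycp" -> "xhycp" -> "hycp"
  "jeteoev" -> "qlalvlc" -> "qlalvlc" -> "lalvlc"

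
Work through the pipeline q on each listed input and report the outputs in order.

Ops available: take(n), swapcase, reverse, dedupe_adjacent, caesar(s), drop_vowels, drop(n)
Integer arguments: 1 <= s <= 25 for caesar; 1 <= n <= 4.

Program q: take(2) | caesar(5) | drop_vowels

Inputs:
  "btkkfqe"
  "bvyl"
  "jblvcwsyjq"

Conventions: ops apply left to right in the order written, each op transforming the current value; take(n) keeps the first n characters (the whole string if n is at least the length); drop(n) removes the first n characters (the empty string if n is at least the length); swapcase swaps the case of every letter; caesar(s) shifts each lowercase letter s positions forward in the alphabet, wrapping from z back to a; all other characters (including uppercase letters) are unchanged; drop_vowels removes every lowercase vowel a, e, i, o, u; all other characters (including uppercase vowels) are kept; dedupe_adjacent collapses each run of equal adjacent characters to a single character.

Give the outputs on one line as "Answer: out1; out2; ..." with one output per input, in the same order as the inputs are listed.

"gy"; "g"; "g"

Execution, op by op:
  "btkkfqe" -> "bt" -> "gy" -> "gy"
  "bvyl" -> "bv" -> "ga" -> "g"
  "jblvcwsyjq" -> "jb" -> "og" -> "g"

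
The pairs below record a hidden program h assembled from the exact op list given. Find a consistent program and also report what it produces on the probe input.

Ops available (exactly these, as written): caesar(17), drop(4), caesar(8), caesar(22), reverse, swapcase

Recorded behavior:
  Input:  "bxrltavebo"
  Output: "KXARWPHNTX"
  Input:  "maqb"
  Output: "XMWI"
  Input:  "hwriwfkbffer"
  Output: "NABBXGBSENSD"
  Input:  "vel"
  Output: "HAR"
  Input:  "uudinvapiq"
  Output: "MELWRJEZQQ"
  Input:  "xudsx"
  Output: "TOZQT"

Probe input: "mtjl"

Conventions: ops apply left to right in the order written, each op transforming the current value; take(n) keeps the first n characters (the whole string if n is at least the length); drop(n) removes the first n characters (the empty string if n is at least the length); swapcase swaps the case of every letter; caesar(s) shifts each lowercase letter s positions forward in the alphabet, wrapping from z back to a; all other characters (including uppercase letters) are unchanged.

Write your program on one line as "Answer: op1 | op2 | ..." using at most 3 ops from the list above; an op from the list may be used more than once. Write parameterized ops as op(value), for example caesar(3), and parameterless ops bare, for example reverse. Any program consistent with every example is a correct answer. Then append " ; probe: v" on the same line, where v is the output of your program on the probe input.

caesar(22) | swapcase | reverse ; probe: "HFPI"

Check, running the answer program on each example:
  "bxrltavebo" -> "xtnhpwraxk" -> "XTNHPWRAXK" -> "KXARWPHNTX"
  "maqb" -> "iwmx" -> "IWMX" -> "XMWI"
  "hwriwfkbffer" -> "dsnesbgxbban" -> "DSNESBGXBBAN" -> "NABBXGBSENSD"
  "vel" -> "rah" -> "RAH" -> "HAR"
  "uudinvapiq" -> "qqzejrwlem" -> "QQZEJRWLEM" -> "MELWRJEZQQ"
  "xudsx" -> "tqzot" -> "TQZOT" -> "TOZQT"
  probe: "mtjl" -> "ipfh" -> "IPFH" -> "HFPI"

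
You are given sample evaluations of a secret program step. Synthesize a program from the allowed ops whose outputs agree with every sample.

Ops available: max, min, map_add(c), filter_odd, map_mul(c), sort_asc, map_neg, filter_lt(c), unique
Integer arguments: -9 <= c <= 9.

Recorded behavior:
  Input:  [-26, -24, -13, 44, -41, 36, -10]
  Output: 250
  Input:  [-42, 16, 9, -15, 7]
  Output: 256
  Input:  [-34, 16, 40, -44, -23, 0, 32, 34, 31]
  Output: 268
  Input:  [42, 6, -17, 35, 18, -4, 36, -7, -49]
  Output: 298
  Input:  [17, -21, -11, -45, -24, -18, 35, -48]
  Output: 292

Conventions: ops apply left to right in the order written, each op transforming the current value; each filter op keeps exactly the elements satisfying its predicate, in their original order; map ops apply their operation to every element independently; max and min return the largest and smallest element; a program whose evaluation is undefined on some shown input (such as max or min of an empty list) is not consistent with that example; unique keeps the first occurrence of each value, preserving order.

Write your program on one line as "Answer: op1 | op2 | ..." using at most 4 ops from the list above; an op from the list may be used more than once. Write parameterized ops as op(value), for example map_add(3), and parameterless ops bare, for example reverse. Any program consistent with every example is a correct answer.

map_mul(-6) | map_add(4) | sort_asc | max

Check, running the answer program on each example:
  [-26, -24, -13, 44, -41, 36, -10] -> [156, 144, 78, -264, 246, -216, 60] -> [160, 148, 82, -260, 250, -212, 64] -> [-260, -212, 64, 82, 148, 160, 250] -> 250
  [-42, 16, 9, -15, 7] -> [252, -96, -54, 90, -42] -> [256, -92, -50, 94, -38] -> [-92, -50, -38, 94, 256] -> 256
  [-34, 16, 40, -44, -23, 0, 32, 34, 31] -> [204, -96, -240, 264, 138, 0, -192, -204, -186] -> [208, -92, -236, 268, 142, 4, -188, -200, -182] -> [-236, -200, -188, -182, -92, 4, 142, 208, 268] -> 268
  [42, 6, -17, 35, 18, -4, 36, -7, -49] -> [-252, -36, 102, -210, -108, 24, -216, 42, 294] -> [-248, -32, 106, -206, -104, 28, -212, 46, 298] -> [-248, -212, -206, -104, -32, 28, 46, 106, 298] -> 298
  [17, -21, -11, -45, -24, -18, 35, -48] -> [-102, 126, 66, 270, 144, 108, -210, 288] -> [-98, 130, 70, 274, 148, 112, -206, 292] -> [-206, -98, 70, 112, 130, 148, 274, 292] -> 292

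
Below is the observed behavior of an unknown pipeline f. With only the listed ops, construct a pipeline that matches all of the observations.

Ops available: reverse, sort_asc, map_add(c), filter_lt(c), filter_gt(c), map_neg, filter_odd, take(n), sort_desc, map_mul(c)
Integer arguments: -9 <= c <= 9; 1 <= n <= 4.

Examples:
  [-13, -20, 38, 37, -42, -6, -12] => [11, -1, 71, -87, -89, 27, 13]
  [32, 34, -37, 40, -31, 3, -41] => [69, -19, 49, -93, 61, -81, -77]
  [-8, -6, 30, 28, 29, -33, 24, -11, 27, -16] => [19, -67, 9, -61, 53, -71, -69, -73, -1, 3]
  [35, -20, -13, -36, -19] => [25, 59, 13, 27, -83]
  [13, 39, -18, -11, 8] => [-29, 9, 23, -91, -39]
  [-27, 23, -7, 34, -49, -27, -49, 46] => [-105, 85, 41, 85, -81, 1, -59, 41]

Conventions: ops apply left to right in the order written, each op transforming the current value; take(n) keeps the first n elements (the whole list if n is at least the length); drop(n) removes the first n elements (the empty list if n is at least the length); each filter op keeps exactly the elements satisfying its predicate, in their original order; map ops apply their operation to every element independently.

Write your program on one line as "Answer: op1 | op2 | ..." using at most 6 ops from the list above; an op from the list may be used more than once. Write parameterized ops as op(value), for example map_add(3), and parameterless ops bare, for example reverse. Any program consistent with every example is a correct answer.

map_neg | map_add(-3) | map_mul(2) | reverse | map_add(-7)

Check, running the answer program on each example:
  [-13, -20, 38, 37, -42, -6, -12] -> [13, 20, -38, -37, 42, 6, 12] -> [10, 17, -41, -40, 39, 3, 9] -> [20, 34, -82, -80, 78, 6, 18] -> [18, 6, 78, -80, -82, 34, 20] -> [11, -1, 71, -87, -89, 27, 13]
  [32, 34, -37, 40, -31, 3, -41] -> [-32, -34, 37, -40, 31, -3, 41] -> [-35, -37, 34, -43, 28, -6, 38] -> [-70, -74, 68, -86, 56, -12, 76] -> [76, -12, 56, -86, 68, -74, -70] -> [69, -19, 49, -93, 61, -81, -77]
  [-8, -6, 30, 28, 29, -33, 24, -11, 27, -16] -> [8, 6, -30, -28, -29, 33, -24, 11, -27, 16] -> [5, 3, -33, -31, -32, 30, -27, 8, -30, 13] -> [10, 6, -66, -62, -64, 60, -54, 16, -60, 26] -> [26, -60, 16, -54, 60, -64, -62, -66, 6, 10] -> [19, -67, 9, -61, 53, -71, -69, -73, -1, 3]
  [35, -20, -13, -36, -19] -> [-35, 20, 13, 36, 19] -> [-38, 17, 10, 33, 16] -> [-76, 34, 20, 66, 32] -> [32, 66, 20, 34, -76] -> [25, 59, 13, 27, -83]
  [13, 39, -18, -11, 8] -> [-13, -39, 18, 11, -8] -> [-16, -42, 15, 8, -11] -> [-32, -84, 30, 16, -22] -> [-22, 16, 30, -84, -32] -> [-29, 9, 23, -91, -39]
  [-27, 23, -7, 34, -49, -27, -49, 46] -> [27, -23, 7, -34, 49, 27, 49, -46] -> [24, -26, 4, -37, 46, 24, 46, -49] -> [48, -52, 8, -74, 92, 48, 92, -98] -> [-98, 92, 48, 92, -74, 8, -52, 48] -> [-105, 85, 41, 85, -81, 1, -59, 41]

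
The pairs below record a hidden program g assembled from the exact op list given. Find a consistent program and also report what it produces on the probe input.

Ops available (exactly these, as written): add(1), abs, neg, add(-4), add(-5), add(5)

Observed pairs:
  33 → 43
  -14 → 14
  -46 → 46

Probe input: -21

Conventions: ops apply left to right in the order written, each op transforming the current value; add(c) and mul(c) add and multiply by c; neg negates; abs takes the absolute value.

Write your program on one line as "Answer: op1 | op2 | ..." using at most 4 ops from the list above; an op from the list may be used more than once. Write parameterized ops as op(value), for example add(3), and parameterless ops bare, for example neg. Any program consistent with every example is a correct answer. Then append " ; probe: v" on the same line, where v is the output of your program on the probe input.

add(5) | abs | add(5) ; probe: 21

Check, running the answer program on each example:
  33 -> 38 -> 38 -> 43
  -14 -> -9 -> 9 -> 14
  -46 -> -41 -> 41 -> 46
  probe: -21 -> -16 -> 16 -> 21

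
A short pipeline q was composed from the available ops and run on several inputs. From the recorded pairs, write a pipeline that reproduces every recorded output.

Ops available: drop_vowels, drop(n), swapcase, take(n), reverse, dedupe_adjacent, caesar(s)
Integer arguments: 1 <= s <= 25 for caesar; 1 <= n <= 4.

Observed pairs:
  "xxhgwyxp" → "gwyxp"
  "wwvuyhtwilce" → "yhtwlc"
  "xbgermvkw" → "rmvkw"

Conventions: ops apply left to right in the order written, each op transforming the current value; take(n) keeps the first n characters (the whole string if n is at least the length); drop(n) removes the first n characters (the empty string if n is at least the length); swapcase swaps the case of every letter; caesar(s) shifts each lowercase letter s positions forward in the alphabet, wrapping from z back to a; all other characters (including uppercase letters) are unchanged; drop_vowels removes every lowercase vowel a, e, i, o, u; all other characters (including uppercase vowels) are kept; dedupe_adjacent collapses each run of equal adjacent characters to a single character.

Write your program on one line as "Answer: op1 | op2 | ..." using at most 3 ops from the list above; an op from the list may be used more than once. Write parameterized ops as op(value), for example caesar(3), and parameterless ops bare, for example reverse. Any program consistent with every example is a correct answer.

drop_vowels | drop(3)

Check, running the answer program on each example:
  "xxhgwyxp" -> "xxhgwyxp" -> "gwyxp"
  "wwvuyhtwilce" -> "wwvyhtwlc" -> "yhtwlc"
  "xbgermvkw" -> "xbgrmvkw" -> "rmvkw"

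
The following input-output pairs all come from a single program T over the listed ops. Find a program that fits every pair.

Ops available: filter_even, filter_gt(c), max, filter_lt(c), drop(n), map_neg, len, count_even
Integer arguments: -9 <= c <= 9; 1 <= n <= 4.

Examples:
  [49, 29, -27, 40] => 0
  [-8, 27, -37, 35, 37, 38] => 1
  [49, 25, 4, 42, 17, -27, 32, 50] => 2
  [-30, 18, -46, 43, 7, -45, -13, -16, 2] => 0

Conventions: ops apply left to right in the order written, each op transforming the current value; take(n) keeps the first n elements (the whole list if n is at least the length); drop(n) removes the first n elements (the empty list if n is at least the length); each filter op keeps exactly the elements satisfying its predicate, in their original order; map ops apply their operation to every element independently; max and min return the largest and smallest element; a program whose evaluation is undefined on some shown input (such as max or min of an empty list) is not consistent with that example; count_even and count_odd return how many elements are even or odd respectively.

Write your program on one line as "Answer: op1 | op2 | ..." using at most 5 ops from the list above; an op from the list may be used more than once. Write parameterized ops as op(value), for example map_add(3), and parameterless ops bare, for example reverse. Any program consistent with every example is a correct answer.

drop(4) | map_neg | filter_lt(-2) | count_even

Check, running the answer program on each example:
  [49, 29, -27, 40] -> [] -> [] -> [] -> 0
  [-8, 27, -37, 35, 37, 38] -> [37, 38] -> [-37, -38] -> [-37, -38] -> 1
  [49, 25, 4, 42, 17, -27, 32, 50] -> [17, -27, 32, 50] -> [-17, 27, -32, -50] -> [-17, -32, -50] -> 2
  [-30, 18, -46, 43, 7, -45, -13, -16, 2] -> [7, -45, -13, -16, 2] -> [-7, 45, 13, 16, -2] -> [-7] -> 0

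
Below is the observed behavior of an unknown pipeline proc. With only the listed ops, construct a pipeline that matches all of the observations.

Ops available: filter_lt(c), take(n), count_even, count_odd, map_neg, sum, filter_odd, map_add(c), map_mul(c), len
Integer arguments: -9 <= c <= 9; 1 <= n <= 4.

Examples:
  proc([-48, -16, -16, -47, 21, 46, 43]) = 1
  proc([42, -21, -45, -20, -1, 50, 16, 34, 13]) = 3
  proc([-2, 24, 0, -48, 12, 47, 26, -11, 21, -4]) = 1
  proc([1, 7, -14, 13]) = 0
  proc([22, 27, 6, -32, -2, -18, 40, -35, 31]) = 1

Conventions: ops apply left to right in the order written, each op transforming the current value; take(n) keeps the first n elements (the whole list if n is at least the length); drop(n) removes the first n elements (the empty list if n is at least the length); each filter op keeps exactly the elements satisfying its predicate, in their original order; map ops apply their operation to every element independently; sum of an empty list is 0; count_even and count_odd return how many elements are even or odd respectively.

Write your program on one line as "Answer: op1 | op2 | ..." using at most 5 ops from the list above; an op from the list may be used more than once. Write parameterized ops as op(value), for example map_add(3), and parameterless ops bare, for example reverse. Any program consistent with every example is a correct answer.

filter_lt(1) | map_neg | filter_odd | map_mul(2) | count_even

Check, running the answer program on each example:
  [-48, -16, -16, -47, 21, 46, 43] -> [-48, -16, -16, -47] -> [48, 16, 16, 47] -> [47] -> [94] -> 1
  [42, -21, -45, -20, -1, 50, 16, 34, 13] -> [-21, -45, -20, -1] -> [21, 45, 20, 1] -> [21, 45, 1] -> [42, 90, 2] -> 3
  [-2, 24, 0, -48, 12, 47, 26, -11, 21, -4] -> [-2, 0, -48, -11, -4] -> [2, 0, 48, 11, 4] -> [11] -> [22] -> 1
  [1, 7, -14, 13] -> [-14] -> [14] -> [] -> [] -> 0
  [22, 27, 6, -32, -2, -18, 40, -35, 31] -> [-32, -2, -18, -35] -> [32, 2, 18, 35] -> [35] -> [70] -> 1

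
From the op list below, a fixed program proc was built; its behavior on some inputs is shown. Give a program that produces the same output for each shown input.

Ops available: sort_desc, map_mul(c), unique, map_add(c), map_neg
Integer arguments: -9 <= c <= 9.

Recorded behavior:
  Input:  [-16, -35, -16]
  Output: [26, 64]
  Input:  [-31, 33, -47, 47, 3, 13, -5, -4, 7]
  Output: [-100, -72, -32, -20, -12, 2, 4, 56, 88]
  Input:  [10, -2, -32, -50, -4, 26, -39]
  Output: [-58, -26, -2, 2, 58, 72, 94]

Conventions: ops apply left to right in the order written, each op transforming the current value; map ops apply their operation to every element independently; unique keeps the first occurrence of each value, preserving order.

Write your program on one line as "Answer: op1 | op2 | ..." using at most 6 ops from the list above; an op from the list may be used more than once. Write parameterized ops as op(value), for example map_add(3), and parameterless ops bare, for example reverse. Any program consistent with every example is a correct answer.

unique | map_add(3) | sort_desc | map_neg | map_mul(2)

Check, running the answer program on each example:
  [-16, -35, -16] -> [-16, -35] -> [-13, -32] -> [-13, -32] -> [13, 32] -> [26, 64]
  [-31, 33, -47, 47, 3, 13, -5, -4, 7] -> [-31, 33, -47, 47, 3, 13, -5, -4, 7] -> [-28, 36, -44, 50, 6, 16, -2, -1, 10] -> [50, 36, 16, 10, 6, -1, -2, -28, -44] -> [-50, -36, -16, -10, -6, 1, 2, 28, 44] -> [-100, -72, -32, -20, -12, 2, 4, 56, 88]
  [10, -2, -32, -50, -4, 26, -39] -> [10, -2, -32, -50, -4, 26, -39] -> [13, 1, -29, -47, -1, 29, -36] -> [29, 13, 1, -1, -29, -36, -47] -> [-29, -13, -1, 1, 29, 36, 47] -> [-58, -26, -2, 2, 58, 72, 94]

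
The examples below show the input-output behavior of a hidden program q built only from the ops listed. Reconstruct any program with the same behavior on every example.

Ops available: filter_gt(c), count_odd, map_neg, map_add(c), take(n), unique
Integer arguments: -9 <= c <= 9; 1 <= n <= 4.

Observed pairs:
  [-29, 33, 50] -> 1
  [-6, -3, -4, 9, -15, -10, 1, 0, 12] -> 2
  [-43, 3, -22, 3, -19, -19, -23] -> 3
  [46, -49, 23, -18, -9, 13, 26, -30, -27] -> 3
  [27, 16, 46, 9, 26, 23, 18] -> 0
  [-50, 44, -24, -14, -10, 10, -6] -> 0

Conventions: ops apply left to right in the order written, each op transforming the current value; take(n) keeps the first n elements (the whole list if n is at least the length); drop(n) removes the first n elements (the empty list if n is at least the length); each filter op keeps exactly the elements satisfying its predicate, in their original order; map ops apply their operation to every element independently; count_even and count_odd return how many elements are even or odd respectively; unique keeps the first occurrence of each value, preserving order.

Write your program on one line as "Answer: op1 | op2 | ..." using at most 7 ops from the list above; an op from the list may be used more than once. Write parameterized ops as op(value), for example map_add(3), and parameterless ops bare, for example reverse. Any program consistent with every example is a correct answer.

map_neg | map_add(4) | filter_gt(6) | map_neg | unique | count_odd

Check, running the answer program on each example:
  [-29, 33, 50] -> [29, -33, -50] -> [33, -29, -46] -> [33] -> [-33] -> [-33] -> 1
  [-6, -3, -4, 9, -15, -10, 1, 0, 12] -> [6, 3, 4, -9, 15, 10, -1, 0, -12] -> [10, 7, 8, -5, 19, 14, 3, 4, -8] -> [10, 7, 8, 19, 14] -> [-10, -7, -8, -19, -14] -> [-10, -7, -8, -19, -14] -> 2
  [-43, 3, -22, 3, -19, -19, -23] -> [43, -3, 22, -3, 19, 19, 23] -> [47, 1, 26, 1, 23, 23, 27] -> [47, 26, 23, 23, 27] -> [-47, -26, -23, -23, -27] -> [-47, -26, -23, -27] -> 3
  [46, -49, 23, -18, -9, 13, 26, -30, -27] -> [-46, 49, -23, 18, 9, -13, -26, 30, 27] -> [-42, 53, -19, 22, 13, -9, -22, 34, 31] -> [53, 22, 13, 34, 31] -> [-53, -22, -13, -34, -31] -> [-53, -22, -13, -34, -31] -> 3
  [27, 16, 46, 9, 26, 23, 18] -> [-27, -16, -46, -9, -26, -23, -18] -> [-23, -12, -42, -5, -22, -19, -14] -> [] -> [] -> [] -> 0
  [-50, 44, -24, -14, -10, 10, -6] -> [50, -44, 24, 14, 10, -10, 6] -> [54, -40, 28, 18, 14, -6, 10] -> [54, 28, 18, 14, 10] -> [-54, -28, -18, -14, -10] -> [-54, -28, -18, -14, -10] -> 0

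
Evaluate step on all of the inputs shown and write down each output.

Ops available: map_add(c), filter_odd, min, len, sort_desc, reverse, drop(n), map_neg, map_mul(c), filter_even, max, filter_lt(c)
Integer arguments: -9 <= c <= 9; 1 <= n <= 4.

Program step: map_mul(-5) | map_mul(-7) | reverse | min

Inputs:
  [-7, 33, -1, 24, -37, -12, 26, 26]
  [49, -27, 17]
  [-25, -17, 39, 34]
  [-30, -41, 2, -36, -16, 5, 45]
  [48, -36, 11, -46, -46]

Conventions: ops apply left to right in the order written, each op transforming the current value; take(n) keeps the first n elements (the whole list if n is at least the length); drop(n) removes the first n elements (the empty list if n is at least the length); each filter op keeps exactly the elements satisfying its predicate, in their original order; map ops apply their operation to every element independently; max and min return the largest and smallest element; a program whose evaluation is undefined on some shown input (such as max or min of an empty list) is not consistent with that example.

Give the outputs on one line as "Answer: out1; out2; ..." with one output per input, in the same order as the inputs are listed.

Execution, op by op:
  [-7, 33, -1, 24, -37, -12, 26, 26] -> [35, -165, 5, -120, 185, 60, -130, -130] -> [-245, 1155, -35, 840, -1295, -420, 910, 910] -> [910, 910, -420, -1295, 840, -35, 1155, -245] -> -1295
  [49, -27, 17] -> [-245, 135, -85] -> [1715, -945, 595] -> [595, -945, 1715] -> -945
  [-25, -17, 39, 34] -> [125, 85, -195, -170] -> [-875, -595, 1365, 1190] -> [1190, 1365, -595, -875] -> -875
  [-30, -41, 2, -36, -16, 5, 45] -> [150, 205, -10, 180, 80, -25, -225] -> [-1050, -1435, 70, -1260, -560, 175, 1575] -> [1575, 175, -560, -1260, 70, -1435, -1050] -> -1435
  [48, -36, 11, -46, -46] -> [-240, 180, -55, 230, 230] -> [1680, -1260, 385, -1610, -1610] -> [-1610, -1610, 385, -1260, 1680] -> -1610

-1295; -945; -875; -1435; -1610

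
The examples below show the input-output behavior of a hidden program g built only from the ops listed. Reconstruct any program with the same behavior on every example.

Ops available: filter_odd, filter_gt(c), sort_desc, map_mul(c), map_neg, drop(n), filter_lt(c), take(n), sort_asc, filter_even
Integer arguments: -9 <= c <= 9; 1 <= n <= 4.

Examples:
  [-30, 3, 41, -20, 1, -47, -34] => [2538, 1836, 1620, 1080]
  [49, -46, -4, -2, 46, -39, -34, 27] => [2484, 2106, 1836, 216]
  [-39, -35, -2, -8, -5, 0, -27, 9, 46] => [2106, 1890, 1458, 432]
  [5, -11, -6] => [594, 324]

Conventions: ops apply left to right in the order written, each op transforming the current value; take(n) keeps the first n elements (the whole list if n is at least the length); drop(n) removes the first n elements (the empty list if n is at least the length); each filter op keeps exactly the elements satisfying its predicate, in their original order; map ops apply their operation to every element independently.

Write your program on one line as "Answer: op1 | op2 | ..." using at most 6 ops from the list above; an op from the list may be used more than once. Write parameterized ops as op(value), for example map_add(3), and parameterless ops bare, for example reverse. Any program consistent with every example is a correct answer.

sort_asc | filter_lt(-2) | map_mul(-9) | map_mul(-6) | map_neg | take(4)

Check, running the answer program on each example:
  [-30, 3, 41, -20, 1, -47, -34] -> [-47, -34, -30, -20, 1, 3, 41] -> [-47, -34, -30, -20] -> [423, 306, 270, 180] -> [-2538, -1836, -1620, -1080] -> [2538, 1836, 1620, 1080] -> [2538, 1836, 1620, 1080]
  [49, -46, -4, -2, 46, -39, -34, 27] -> [-46, -39, -34, -4, -2, 27, 46, 49] -> [-46, -39, -34, -4] -> [414, 351, 306, 36] -> [-2484, -2106, -1836, -216] -> [2484, 2106, 1836, 216] -> [2484, 2106, 1836, 216]
  [-39, -35, -2, -8, -5, 0, -27, 9, 46] -> [-39, -35, -27, -8, -5, -2, 0, 9, 46] -> [-39, -35, -27, -8, -5] -> [351, 315, 243, 72, 45] -> [-2106, -1890, -1458, -432, -270] -> [2106, 1890, 1458, 432, 270] -> [2106, 1890, 1458, 432]
  [5, -11, -6] -> [-11, -6, 5] -> [-11, -6] -> [99, 54] -> [-594, -324] -> [594, 324] -> [594, 324]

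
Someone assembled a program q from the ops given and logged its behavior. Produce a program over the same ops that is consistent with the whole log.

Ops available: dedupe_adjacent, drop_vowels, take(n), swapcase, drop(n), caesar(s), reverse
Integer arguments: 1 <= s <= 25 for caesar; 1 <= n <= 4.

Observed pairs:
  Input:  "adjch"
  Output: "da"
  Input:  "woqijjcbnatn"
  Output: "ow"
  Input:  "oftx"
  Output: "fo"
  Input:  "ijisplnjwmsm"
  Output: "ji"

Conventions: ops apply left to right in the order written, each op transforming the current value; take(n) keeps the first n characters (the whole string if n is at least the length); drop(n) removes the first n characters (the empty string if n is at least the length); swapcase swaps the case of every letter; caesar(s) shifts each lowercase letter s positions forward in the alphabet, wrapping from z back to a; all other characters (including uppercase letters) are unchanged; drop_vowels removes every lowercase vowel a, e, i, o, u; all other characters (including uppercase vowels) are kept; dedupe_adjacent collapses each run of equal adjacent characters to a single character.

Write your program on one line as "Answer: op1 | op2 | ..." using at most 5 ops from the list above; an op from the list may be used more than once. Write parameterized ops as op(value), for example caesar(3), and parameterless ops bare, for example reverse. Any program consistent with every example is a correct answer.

take(2) | swapcase | reverse | swapcase

Check, running the answer program on each example:
  "adjch" -> "ad" -> "AD" -> "DA" -> "da"
  "woqijjcbnatn" -> "wo" -> "WO" -> "OW" -> "ow"
  "oftx" -> "of" -> "OF" -> "FO" -> "fo"
  "ijisplnjwmsm" -> "ij" -> "IJ" -> "JI" -> "ji"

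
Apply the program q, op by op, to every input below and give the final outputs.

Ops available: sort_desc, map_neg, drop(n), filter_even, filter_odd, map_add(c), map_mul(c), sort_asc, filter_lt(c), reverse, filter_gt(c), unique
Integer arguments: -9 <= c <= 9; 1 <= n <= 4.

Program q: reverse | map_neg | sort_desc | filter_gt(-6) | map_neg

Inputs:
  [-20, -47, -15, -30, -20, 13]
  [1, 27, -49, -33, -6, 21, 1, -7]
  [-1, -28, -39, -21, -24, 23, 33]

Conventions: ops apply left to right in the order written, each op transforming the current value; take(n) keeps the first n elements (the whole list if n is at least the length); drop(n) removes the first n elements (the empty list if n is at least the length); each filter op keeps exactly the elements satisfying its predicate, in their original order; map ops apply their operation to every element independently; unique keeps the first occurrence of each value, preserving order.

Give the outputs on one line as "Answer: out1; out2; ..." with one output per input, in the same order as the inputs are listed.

Execution, op by op:
  [-20, -47, -15, -30, -20, 13] -> [13, -20, -30, -15, -47, -20] -> [-13, 20, 30, 15, 47, 20] -> [47, 30, 20, 20, 15, -13] -> [47, 30, 20, 20, 15] -> [-47, -30, -20, -20, -15]
  [1, 27, -49, -33, -6, 21, 1, -7] -> [-7, 1, 21, -6, -33, -49, 27, 1] -> [7, -1, -21, 6, 33, 49, -27, -1] -> [49, 33, 7, 6, -1, -1, -21, -27] -> [49, 33, 7, 6, -1, -1] -> [-49, -33, -7, -6, 1, 1]
  [-1, -28, -39, -21, -24, 23, 33] -> [33, 23, -24, -21, -39, -28, -1] -> [-33, -23, 24, 21, 39, 28, 1] -> [39, 28, 24, 21, 1, -23, -33] -> [39, 28, 24, 21, 1] -> [-39, -28, -24, -21, -1]

[-47, -30, -20, -20, -15]; [-49, -33, -7, -6, 1, 1]; [-39, -28, -24, -21, -1]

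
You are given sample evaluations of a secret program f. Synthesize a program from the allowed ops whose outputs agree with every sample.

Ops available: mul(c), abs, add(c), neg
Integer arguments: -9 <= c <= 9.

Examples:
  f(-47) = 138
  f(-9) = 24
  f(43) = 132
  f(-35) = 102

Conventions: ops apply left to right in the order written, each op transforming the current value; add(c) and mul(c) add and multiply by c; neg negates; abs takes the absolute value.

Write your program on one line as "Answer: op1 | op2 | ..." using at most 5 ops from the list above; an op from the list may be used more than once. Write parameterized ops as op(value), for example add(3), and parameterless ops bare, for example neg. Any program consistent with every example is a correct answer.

mul(-3) | add(-4) | add(1) | abs

Check, running the answer program on each example:
  -47 -> 141 -> 137 -> 138 -> 138
  -9 -> 27 -> 23 -> 24 -> 24
  43 -> -129 -> -133 -> -132 -> 132
  -35 -> 105 -> 101 -> 102 -> 102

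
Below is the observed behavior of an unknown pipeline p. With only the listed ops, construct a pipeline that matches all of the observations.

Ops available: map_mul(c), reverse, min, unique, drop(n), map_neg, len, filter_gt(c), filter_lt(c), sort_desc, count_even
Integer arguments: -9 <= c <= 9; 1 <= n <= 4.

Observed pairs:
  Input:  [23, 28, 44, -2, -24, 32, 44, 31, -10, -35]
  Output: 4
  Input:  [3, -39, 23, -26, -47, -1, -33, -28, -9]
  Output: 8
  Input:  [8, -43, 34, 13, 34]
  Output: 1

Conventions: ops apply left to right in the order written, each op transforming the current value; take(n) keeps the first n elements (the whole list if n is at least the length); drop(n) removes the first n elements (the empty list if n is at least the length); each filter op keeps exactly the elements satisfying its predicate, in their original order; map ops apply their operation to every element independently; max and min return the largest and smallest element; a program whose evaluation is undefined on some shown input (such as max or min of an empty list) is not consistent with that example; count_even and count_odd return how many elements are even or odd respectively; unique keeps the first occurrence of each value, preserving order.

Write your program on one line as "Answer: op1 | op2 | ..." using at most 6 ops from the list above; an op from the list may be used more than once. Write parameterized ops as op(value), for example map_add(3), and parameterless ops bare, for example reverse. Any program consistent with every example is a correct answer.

reverse | map_neg | filter_gt(-6) | sort_desc | len

Check, running the answer program on each example:
  [23, 28, 44, -2, -24, 32, 44, 31, -10, -35] -> [-35, -10, 31, 44, 32, -24, -2, 44, 28, 23] -> [35, 10, -31, -44, -32, 24, 2, -44, -28, -23] -> [35, 10, 24, 2] -> [35, 24, 10, 2] -> 4
  [3, -39, 23, -26, -47, -1, -33, -28, -9] -> [-9, -28, -33, -1, -47, -26, 23, -39, 3] -> [9, 28, 33, 1, 47, 26, -23, 39, -3] -> [9, 28, 33, 1, 47, 26, 39, -3] -> [47, 39, 33, 28, 26, 9, 1, -3] -> 8
  [8, -43, 34, 13, 34] -> [34, 13, 34, -43, 8] -> [-34, -13, -34, 43, -8] -> [43] -> [43] -> 1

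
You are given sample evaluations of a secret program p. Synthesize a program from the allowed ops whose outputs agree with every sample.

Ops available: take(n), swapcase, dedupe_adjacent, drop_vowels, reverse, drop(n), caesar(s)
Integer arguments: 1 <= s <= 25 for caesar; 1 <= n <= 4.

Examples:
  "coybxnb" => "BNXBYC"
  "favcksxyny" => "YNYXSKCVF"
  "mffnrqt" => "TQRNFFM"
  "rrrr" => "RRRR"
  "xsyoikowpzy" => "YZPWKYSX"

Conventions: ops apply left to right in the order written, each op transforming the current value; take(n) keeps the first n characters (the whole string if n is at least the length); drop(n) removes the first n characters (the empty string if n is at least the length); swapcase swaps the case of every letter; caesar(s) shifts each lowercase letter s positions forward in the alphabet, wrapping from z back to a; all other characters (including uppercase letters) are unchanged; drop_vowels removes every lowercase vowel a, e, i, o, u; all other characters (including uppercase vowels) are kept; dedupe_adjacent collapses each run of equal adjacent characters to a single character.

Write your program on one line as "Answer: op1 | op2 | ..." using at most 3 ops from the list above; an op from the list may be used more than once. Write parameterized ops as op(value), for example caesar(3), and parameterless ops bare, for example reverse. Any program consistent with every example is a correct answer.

drop_vowels | swapcase | reverse

Check, running the answer program on each example:
  "coybxnb" -> "cybxnb" -> "CYBXNB" -> "BNXBYC"
  "favcksxyny" -> "fvcksxyny" -> "FVCKSXYNY" -> "YNYXSKCVF"
  "mffnrqt" -> "mffnrqt" -> "MFFNRQT" -> "TQRNFFM"
  "rrrr" -> "rrrr" -> "RRRR" -> "RRRR"
  "xsyoikowpzy" -> "xsykwpzy" -> "XSYKWPZY" -> "YZPWKYSX"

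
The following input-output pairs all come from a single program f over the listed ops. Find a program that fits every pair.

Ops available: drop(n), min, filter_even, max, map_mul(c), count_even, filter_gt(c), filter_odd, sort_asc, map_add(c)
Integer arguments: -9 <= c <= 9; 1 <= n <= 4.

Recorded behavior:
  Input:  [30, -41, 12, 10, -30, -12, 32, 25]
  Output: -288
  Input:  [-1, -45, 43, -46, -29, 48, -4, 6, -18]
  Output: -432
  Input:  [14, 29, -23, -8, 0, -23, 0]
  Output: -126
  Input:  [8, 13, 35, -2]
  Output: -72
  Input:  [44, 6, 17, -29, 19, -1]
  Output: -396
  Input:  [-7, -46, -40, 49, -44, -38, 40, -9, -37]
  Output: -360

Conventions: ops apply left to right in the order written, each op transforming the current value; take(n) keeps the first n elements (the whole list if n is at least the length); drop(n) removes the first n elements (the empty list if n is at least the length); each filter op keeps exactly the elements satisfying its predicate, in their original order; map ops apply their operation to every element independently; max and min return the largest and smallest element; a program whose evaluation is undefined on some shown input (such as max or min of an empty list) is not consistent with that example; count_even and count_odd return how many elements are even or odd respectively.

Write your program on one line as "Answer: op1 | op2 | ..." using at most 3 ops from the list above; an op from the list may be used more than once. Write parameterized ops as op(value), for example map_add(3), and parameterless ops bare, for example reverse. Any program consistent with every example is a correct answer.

filter_even | map_mul(-9) | min

Check, running the answer program on each example:
  [30, -41, 12, 10, -30, -12, 32, 25] -> [30, 12, 10, -30, -12, 32] -> [-270, -108, -90, 270, 108, -288] -> -288
  [-1, -45, 43, -46, -29, 48, -4, 6, -18] -> [-46, 48, -4, 6, -18] -> [414, -432, 36, -54, 162] -> -432
  [14, 29, -23, -8, 0, -23, 0] -> [14, -8, 0, 0] -> [-126, 72, 0, 0] -> -126
  [8, 13, 35, -2] -> [8, -2] -> [-72, 18] -> -72
  [44, 6, 17, -29, 19, -1] -> [44, 6] -> [-396, -54] -> -396
  [-7, -46, -40, 49, -44, -38, 40, -9, -37] -> [-46, -40, -44, -38, 40] -> [414, 360, 396, 342, -360] -> -360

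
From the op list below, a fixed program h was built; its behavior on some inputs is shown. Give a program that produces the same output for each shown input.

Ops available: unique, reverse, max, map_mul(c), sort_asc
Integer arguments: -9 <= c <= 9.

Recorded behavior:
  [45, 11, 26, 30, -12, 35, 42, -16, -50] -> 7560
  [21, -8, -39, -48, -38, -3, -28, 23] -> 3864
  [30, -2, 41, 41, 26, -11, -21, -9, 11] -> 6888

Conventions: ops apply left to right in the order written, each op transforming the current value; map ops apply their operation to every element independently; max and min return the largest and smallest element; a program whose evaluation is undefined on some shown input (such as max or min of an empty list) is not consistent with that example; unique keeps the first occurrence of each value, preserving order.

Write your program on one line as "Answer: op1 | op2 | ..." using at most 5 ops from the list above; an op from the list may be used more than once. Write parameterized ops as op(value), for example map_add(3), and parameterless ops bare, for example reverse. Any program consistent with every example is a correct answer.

map_mul(-4) | map_mul(-7) | unique | map_mul(6) | max

Check, running the answer program on each example:
  [45, 11, 26, 30, -12, 35, 42, -16, -50] -> [-180, -44, -104, -120, 48, -140, -168, 64, 200] -> [1260, 308, 728, 840, -336, 980, 1176, -448, -1400] -> [1260, 308, 728, 840, -336, 980, 1176, -448, -1400] -> [7560, 1848, 4368, 5040, -2016, 5880, 7056, -2688, -8400] -> 7560
  [21, -8, -39, -48, -38, -3, -28, 23] -> [-84, 32, 156, 192, 152, 12, 112, -92] -> [588, -224, -1092, -1344, -1064, -84, -784, 644] -> [588, -224, -1092, -1344, -1064, -84, -784, 644] -> [3528, -1344, -6552, -8064, -6384, -504, -4704, 3864] -> 3864
  [30, -2, 41, 41, 26, -11, -21, -9, 11] -> [-120, 8, -164, -164, -104, 44, 84, 36, -44] -> [840, -56, 1148, 1148, 728, -308, -588, -252, 308] -> [840, -56, 1148, 728, -308, -588, -252, 308] -> [5040, -336, 6888, 4368, -1848, -3528, -1512, 1848] -> 6888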